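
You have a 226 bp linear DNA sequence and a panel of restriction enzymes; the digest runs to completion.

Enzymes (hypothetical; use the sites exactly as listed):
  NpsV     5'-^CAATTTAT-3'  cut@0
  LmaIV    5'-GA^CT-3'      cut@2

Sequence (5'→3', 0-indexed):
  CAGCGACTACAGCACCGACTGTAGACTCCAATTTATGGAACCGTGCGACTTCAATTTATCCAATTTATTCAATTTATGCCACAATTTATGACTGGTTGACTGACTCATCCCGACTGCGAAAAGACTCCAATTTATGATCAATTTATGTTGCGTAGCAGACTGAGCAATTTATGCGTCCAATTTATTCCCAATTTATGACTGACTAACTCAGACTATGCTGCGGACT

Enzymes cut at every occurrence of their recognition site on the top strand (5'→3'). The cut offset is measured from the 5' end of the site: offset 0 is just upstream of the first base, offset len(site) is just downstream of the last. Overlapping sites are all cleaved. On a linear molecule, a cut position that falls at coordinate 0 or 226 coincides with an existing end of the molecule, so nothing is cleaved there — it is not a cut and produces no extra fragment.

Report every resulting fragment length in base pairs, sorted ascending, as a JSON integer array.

[2,3,3,3,4,4,5,6,7,8,9,9,10,10,10,10,11,11,11,12,12,12,13,20,21]

Scan for sites:
  NpsV CAATTTAT/0: at [28, 51, 60, 69, 81, 127, 138, 164, 177, 188] ⇒ [28, 51, 60, 69, 81, 127, 138, 164, 177, 188]
  LmaIV GACT/2: at [4, 16, 23, 46, 89, 97, 101, 111, 122, 157, 196, 200, 210, 222] ⇒ [6, 18, 25, 48, 91, 99, 103, 113, 124, 159, 198, 202, 212, 224]

All cut coordinates (distinct, sorted): [6, 18, 25, 28, 48, 51, 60, 69, 81, 91, 99, 103, 113, 124, 127, 138, 159, 164, 177, 188, 198, 202, 212, 224]

Fragments:
  [0,6): 6 bp
  [6,18): 12 bp
  [18,25): 7 bp
  [25,28): 3 bp
  [28,48): 20 bp
  [48,51): 3 bp
  [51,60): 9 bp
  [60,69): 9 bp
  [69,81): 12 bp
  [81,91): 10 bp
  [91,99): 8 bp
  [99,103): 4 bp
  [103,113): 10 bp
  [113,124): 11 bp
  [124,127): 3 bp
  [127,138): 11 bp
  [138,159): 21 bp
  [159,164): 5 bp
  [164,177): 13 bp
  [177,188): 11 bp
  [188,198): 10 bp
  [198,202): 4 bp
  [202,212): 10 bp
  [212,224): 12 bp
  [224,226): 2 bp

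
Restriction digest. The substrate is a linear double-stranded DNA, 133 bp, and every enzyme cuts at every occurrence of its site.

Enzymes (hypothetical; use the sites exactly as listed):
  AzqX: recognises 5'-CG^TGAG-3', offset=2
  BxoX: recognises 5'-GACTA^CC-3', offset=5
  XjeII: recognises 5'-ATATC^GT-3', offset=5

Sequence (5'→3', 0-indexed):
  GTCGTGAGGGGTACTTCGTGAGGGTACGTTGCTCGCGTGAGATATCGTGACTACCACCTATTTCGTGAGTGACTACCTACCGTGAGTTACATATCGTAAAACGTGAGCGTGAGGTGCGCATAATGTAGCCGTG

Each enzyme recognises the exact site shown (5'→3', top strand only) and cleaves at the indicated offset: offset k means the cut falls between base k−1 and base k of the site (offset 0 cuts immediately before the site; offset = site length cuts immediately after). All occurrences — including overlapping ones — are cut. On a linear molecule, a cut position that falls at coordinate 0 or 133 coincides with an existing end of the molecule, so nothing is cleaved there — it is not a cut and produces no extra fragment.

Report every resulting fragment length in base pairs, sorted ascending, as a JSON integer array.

Scan for sites:
  AzqX (CGTGAG, off=2): starts [2, 16, 35, 63, 80, 101, 107] → cuts [4, 18, 37, 65, 82, 103, 109]
  BxoX (GACTACC, off=5): starts [48, 70] → cuts [53, 75]
  XjeII (ATATCGT, off=5): starts [41, 90] → cuts [46, 95]

Pooled cuts: [4, 18, 37, 46, 53, 65, 75, 82, 95, 103, 109]

Fragment lengths:
  [0,4): 4 bp
  [4,18): 14 bp
  [18,37): 19 bp
  [37,46): 9 bp
  [46,53): 7 bp
  [53,65): 12 bp
  [65,75): 10 bp
  [75,82): 7 bp
  [82,95): 13 bp
  [95,103): 8 bp
  [103,109): 6 bp
  [109,133): 24 bp

[4,6,7,7,8,9,10,12,13,14,19,24]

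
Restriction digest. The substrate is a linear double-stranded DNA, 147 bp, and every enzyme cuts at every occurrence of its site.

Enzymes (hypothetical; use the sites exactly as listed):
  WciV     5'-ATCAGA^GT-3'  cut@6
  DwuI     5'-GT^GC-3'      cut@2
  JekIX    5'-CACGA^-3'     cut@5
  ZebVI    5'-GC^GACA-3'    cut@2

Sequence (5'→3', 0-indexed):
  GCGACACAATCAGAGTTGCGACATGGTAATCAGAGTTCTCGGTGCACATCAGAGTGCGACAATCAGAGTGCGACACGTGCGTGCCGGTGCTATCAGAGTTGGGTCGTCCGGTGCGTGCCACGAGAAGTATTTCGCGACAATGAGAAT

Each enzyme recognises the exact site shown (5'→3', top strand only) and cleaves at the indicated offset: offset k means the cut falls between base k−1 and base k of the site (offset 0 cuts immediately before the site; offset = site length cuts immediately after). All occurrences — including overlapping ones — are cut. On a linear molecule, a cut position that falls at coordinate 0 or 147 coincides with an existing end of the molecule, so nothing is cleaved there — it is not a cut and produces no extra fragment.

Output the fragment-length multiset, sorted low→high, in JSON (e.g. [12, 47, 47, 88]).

[2,2,2,2,2,4,4,5,6,7,7,9,9,10,10,12,12,12,15,15]

Site scan:
  WciV ATCAGAGT/6: at [8, 28, 47, 61, 91] ⇒ [14, 34, 53, 67, 97]
  DwuI GTGC/2: at [41, 53, 67, 76, 80, 86, 110, 114] ⇒ [43, 55, 69, 78, 82, 88, 112, 116]
  JekIX CACGA/5: at [118] ⇒ [123]
  ZebVI GCGACA/2: at [0, 17, 55, 69, 133] ⇒ [2, 19, 57, 71, 135]

Pooled cuts: [2, 14, 19, 34, 43, 53, 55, 57, 67, 69, 71, 78, 82, 88, 97, 112, 116, 123, 135]

Fragments:
  [0,2): 2 bp
  [2,14): 12 bp
  [14,19): 5 bp
  [19,34): 15 bp
  [34,43): 9 bp
  [43,53): 10 bp
  [53,55): 2 bp
  [55,57): 2 bp
  [57,67): 10 bp
  [67,69): 2 bp
  [69,71): 2 bp
  [71,78): 7 bp
  [78,82): 4 bp
  [82,88): 6 bp
  [88,97): 9 bp
  [97,112): 15 bp
  [112,116): 4 bp
  [116,123): 7 bp
  [123,135): 12 bp
  [135,147): 12 bp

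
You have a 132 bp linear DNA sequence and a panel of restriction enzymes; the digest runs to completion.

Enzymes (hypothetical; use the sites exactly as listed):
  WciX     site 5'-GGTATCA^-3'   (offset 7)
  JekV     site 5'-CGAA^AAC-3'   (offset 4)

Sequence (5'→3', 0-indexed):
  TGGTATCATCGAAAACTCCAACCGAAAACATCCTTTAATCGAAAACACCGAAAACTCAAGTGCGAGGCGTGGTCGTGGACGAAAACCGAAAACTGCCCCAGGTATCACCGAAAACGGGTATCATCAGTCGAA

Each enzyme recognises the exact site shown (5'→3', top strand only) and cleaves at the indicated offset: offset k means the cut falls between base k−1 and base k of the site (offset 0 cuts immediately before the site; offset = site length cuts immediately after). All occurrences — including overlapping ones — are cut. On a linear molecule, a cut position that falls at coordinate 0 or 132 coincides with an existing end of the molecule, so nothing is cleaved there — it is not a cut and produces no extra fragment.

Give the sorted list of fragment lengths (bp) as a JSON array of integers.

[5,5,7,8,9,9,11,13,17,17,31]

Site scan:
  WciX (GGTATCA, off=7): starts [1, 100, 116] → cuts [8, 107, 123]
  JekV (CGAAAAC, off=4): starts [9, 22, 39, 48, 79, 86, 108] → cuts [13, 26, 43, 52, 83, 90, 112]

Pooled cuts: [8, 13, 26, 43, 52, 83, 90, 107, 112, 123]

Fragments:
  [0,8): 8 bp
  [8,13): 5 bp
  [13,26): 13 bp
  [26,43): 17 bp
  [43,52): 9 bp
  [52,83): 31 bp
  [83,90): 7 bp
  [90,107): 17 bp
  [107,112): 5 bp
  [112,123): 11 bp
  [123,132): 9 bp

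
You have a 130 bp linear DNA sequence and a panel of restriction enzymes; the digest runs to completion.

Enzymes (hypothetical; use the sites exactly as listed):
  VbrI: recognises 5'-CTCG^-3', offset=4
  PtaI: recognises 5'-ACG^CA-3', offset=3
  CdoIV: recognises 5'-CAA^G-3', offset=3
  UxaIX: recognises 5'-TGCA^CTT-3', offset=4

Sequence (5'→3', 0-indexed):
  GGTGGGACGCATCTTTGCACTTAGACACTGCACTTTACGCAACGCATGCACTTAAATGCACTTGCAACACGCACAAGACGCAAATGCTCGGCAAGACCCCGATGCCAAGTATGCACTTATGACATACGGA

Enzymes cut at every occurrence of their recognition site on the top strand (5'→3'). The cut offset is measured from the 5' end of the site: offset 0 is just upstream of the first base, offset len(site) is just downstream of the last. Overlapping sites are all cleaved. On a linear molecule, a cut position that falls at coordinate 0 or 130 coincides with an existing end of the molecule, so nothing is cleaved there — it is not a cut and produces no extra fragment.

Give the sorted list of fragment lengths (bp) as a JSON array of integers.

[4,4,5,5,6,7,7,9,10,10,10,11,13,14,15]

Site scan:
  VbrI CTCG/4: at [86] ⇒ [90]
  PtaI ACGCA/3: at [6, 36, 41, 68, 77] ⇒ [9, 39, 44, 71, 80]
  CdoIV CAAG/3: at [73, 91, 105] ⇒ [76, 94, 108]
  UxaIX TGCACTT/4: at [15, 28, 46, 56, 111] ⇒ [19, 32, 50, 60, 115]

Pooled cuts: [9, 19, 32, 39, 44, 50, 60, 71, 76, 80, 90, 94, 108, 115]

Fragment lengths:
  [0,9): 9 bp
  [9,19): 10 bp
  [19,32): 13 bp
  [32,39): 7 bp
  [39,44): 5 bp
  [44,50): 6 bp
  [50,60): 10 bp
  [60,71): 11 bp
  [71,76): 5 bp
  [76,80): 4 bp
  [80,90): 10 bp
  [90,94): 4 bp
  [94,108): 14 bp
  [108,115): 7 bp
  [115,130): 15 bp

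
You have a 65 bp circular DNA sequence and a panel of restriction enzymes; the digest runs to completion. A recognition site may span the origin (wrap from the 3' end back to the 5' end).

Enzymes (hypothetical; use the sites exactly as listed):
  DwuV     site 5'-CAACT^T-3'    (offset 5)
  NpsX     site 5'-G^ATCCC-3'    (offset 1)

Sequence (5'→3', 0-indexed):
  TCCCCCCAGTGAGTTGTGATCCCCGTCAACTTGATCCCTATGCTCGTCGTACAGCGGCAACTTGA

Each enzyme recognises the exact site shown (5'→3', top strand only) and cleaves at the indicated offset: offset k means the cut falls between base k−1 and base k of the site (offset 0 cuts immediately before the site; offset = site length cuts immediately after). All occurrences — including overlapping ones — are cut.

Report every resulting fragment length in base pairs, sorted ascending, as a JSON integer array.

[2,2,13,19,29]

Site scan:
  DwuV (CAACTT, off=5): starts [26, 57] → cuts [31, 62]
  NpsX (GATCCC, off=1): starts [17, 32, 63] → cuts [18, 33, 64]

All cut coordinates (distinct, sorted): [18, 31, 33, 62, 64]

Fragments:
  18→31: 13 bp
  31→33: 2 bp
  33→62: 29 bp
  62→64: 2 bp
  64→18 (wrap): 65-64+18 = 19 bp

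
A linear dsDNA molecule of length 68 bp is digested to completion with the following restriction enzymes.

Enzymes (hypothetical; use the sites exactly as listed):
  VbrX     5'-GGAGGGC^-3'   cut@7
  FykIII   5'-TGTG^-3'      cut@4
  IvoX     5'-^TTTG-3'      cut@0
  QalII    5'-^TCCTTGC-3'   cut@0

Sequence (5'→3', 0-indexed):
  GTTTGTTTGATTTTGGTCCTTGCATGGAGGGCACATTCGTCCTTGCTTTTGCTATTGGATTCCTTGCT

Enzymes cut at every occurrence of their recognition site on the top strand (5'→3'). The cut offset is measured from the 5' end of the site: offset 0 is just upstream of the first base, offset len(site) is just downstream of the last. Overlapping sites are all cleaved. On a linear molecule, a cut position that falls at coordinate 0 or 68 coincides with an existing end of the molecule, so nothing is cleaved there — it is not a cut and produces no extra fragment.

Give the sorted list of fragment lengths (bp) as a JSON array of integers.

[1,4,5,6,7,8,8,13,16]

Scan for sites:
  VbrX GGAGGGC/7: at [25] ⇒ [32]
  FykIII (TGTG, off=4): no sites
  IvoX TTTG/0: at [1, 5, 11, 47] ⇒ [1, 5, 11, 47]
  QalII TCCTTGC/0: at [16, 39, 60] ⇒ [16, 39, 60]

All cut coordinates (distinct, sorted): [1, 5, 11, 16, 32, 39, 47, 60]

Fragment lengths:
  [0,1): 1 bp
  [1,5): 4 bp
  [5,11): 6 bp
  [11,16): 5 bp
  [16,32): 16 bp
  [32,39): 7 bp
  [39,47): 8 bp
  [47,60): 13 bp
  [60,68): 8 bp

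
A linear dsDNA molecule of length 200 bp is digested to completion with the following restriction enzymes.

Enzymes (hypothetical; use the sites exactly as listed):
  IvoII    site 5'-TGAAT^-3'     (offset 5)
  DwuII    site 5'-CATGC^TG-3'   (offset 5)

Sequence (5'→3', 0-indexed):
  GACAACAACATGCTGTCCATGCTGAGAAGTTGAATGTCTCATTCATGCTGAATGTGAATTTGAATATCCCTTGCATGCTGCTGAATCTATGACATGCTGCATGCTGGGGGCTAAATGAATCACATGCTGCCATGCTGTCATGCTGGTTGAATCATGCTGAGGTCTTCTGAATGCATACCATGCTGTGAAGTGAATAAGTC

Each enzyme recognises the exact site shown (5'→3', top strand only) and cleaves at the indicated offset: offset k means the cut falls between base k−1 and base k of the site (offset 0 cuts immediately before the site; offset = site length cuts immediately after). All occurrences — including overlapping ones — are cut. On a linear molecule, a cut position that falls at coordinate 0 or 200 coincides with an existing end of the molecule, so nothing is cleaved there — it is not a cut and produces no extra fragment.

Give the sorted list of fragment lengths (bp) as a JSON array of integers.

Per-enzyme occurrences:
  IvoII (TGAAT, off=5): starts [30, 48, 54, 60, 81, 115, 147, 167, 190] → cuts [35, 53, 59, 65, 86, 120, 152, 172, 195]
  DwuII (CATGCTG, off=5): starts [8, 17, 43, 73, 92, 99, 122, 130, 138, 152, 178] → cuts [13, 22, 48, 78, 97, 104, 127, 135, 143, 157, 183]

All cut coordinates (distinct, sorted): [13, 22, 35, 48, 53, 59, 65, 78, 86, 97, 104, 120, 127, 135, 143, 152, 157, 172, 183, 195]

Fragments:
  [0,13): 13 bp
  [13,22): 9 bp
  [22,35): 13 bp
  [35,48): 13 bp
  [48,53): 5 bp
  [53,59): 6 bp
  [59,65): 6 bp
  [65,78): 13 bp
  [78,86): 8 bp
  [86,97): 11 bp
  [97,104): 7 bp
  [104,120): 16 bp
  [120,127): 7 bp
  [127,135): 8 bp
  [135,143): 8 bp
  [143,152): 9 bp
  [152,157): 5 bp
  [157,172): 15 bp
  [172,183): 11 bp
  [183,195): 12 bp
  [195,200): 5 bp

[5,5,5,6,6,7,7,8,8,8,9,9,11,11,12,13,13,13,13,15,16]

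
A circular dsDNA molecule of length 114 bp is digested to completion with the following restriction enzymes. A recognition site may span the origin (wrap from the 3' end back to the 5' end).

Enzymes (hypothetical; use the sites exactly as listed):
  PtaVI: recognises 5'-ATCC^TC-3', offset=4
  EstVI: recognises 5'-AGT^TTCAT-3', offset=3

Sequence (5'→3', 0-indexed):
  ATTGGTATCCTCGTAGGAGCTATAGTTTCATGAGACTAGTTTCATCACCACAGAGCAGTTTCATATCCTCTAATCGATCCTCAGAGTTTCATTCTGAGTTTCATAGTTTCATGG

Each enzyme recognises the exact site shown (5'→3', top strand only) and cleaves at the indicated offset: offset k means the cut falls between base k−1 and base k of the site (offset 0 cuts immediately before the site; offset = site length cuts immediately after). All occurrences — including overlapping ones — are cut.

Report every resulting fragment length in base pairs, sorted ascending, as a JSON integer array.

Scan for sites:
  PtaVI ATCCTC/4: at [6, 64, 76] ⇒ [10, 68, 80]
  EstVI AGTTTCAT/3: at [23, 37, 56, 84, 96, 104] ⇒ [26, 40, 59, 87, 99, 107]

All cut coordinates (distinct, sorted): [10, 26, 40, 59, 68, 80, 87, 99, 107]

Fragment lengths:
  10→26: 16 bp
  26→40: 14 bp
  40→59: 19 bp
  59→68: 9 bp
  68→80: 12 bp
  80→87: 7 bp
  87→99: 12 bp
  99→107: 8 bp
  107→10 (wrap): 114-107+10 = 17 bp

[7,8,9,12,12,14,16,17,19]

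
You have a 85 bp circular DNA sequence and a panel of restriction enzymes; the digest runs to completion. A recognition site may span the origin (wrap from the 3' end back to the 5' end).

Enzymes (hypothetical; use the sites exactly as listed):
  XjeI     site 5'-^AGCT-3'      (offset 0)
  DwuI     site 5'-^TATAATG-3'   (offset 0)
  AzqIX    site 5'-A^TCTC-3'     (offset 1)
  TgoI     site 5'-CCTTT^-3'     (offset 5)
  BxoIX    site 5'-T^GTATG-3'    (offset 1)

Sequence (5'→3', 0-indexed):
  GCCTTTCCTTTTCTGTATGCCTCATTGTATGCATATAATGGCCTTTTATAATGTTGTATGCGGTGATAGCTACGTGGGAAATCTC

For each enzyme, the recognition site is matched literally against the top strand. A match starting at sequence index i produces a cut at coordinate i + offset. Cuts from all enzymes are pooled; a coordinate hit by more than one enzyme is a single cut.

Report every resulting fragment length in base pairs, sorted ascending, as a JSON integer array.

[3,5,7,9,10,12,12,13,14]

Per-enzyme occurrences:
  XjeI (AGCT, off=0): starts [67] → cuts [67]
  DwuI (TATAATG, off=0): starts [33, 46] → cuts [33, 46]
  AzqIX (ATCTC, off=1): starts [80] → cuts [81]
  TgoI (CCTTT, off=5): starts [1, 6, 41] → cuts [6, 11, 46]
  BxoIX (TGTATG, off=1): starts [13, 25, 54] → cuts [14, 26, 55]

All cut coordinates (distinct, sorted): [6, 11, 14, 26, 33, 46, 55, 67, 81]

Fragment lengths:
  6→11: 5 bp
  11→14: 3 bp
  14→26: 12 bp
  26→33: 7 bp
  33→46: 13 bp
  46→55: 9 bp
  55→67: 12 bp
  67→81: 14 bp
  81→6 (wrap): 85-81+6 = 10 bp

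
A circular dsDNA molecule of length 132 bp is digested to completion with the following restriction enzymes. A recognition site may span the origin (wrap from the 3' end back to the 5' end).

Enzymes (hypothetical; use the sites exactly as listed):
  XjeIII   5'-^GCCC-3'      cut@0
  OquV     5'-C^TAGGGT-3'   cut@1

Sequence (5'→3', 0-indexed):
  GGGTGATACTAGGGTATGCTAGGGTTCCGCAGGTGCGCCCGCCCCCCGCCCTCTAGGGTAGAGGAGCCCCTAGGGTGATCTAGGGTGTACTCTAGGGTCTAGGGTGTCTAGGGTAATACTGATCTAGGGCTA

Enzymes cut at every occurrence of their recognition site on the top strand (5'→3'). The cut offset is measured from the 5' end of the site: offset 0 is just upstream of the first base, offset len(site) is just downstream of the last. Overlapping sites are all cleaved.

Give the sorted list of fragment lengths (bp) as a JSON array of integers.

Site scan:
  XjeIII GCCC/0: at [36, 40, 47, 65] ⇒ [36, 40, 47, 65]
  OquV CTAGGGT/1: at [8, 18, 52, 69, 79, 91, 98, 107, 129] ⇒ [9, 19, 53, 70, 80, 92, 99, 108, 130]

All cut coordinates (distinct, sorted): [9, 19, 36, 40, 47, 53, 65, 70, 80, 92, 99, 108, 130]

Fragments:
  9→19: 10 bp
  19→36: 17 bp
  36→40: 4 bp
  40→47: 7 bp
  47→53: 6 bp
  53→65: 12 bp
  65→70: 5 bp
  70→80: 10 bp
  80→92: 12 bp
  92→99: 7 bp
  99→108: 9 bp
  108→130: 22 bp
  130→9 (wrap): 132-130+9 = 11 bp

[4,5,6,7,7,9,10,10,11,12,12,17,22]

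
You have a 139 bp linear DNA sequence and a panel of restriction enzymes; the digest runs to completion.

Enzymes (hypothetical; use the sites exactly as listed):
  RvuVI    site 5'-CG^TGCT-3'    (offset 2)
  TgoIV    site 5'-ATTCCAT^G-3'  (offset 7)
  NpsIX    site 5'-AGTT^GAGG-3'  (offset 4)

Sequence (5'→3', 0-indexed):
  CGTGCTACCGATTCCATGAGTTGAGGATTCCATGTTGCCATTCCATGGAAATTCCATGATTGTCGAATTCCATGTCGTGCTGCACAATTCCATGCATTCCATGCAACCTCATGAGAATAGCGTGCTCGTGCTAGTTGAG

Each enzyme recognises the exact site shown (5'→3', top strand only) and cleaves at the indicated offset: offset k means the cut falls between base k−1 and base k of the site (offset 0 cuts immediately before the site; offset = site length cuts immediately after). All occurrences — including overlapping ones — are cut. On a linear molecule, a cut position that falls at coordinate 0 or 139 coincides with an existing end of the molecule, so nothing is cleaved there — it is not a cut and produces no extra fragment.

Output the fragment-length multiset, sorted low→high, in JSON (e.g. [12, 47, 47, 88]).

[2,4,5,6,9,11,11,11,13,15,16,16,20]

Per-enzyme occurrences:
  RvuVI (CGTGCT, off=2): starts [0, 75, 120, 126] → cuts [2, 77, 122, 128]
  TgoIV (ATTCCATG, off=7): starts [10, 26, 39, 50, 66, 86, 95] → cuts [17, 33, 46, 57, 73, 93, 102]
  NpsIX (AGTTGAGG, off=4): starts [18] → cuts [22]

Pooled cuts: [2, 17, 22, 33, 46, 57, 73, 77, 93, 102, 122, 128]

Fragment lengths:
  [0,2): 2 bp
  [2,17): 15 bp
  [17,22): 5 bp
  [22,33): 11 bp
  [33,46): 13 bp
  [46,57): 11 bp
  [57,73): 16 bp
  [73,77): 4 bp
  [77,93): 16 bp
  [93,102): 9 bp
  [102,122): 20 bp
  [122,128): 6 bp
  [128,139): 11 bp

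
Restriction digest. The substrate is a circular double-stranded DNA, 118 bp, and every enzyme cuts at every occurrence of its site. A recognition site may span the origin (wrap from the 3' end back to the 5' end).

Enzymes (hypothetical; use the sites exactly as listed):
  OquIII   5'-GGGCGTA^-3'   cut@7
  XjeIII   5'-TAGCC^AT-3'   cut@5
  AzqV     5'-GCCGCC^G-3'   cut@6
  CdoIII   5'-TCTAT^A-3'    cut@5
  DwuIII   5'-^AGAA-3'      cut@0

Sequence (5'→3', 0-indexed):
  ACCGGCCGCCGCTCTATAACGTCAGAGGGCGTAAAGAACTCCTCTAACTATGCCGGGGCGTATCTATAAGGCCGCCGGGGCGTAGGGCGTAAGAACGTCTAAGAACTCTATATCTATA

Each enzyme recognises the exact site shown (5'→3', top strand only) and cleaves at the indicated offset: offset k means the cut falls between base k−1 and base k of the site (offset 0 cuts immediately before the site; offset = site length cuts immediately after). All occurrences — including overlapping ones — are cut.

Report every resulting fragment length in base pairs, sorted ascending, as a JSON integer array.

[1,5,6,7,7,8,9,10,10,11,16,28]

Per-enzyme occurrences:
  OquIII (GGGCGTA, off=7): starts [26, 55, 77, 84] → cuts [33, 62, 84, 91]
  XjeIII (TAGCCAT, off=5): no sites
  AzqV (GCCGCCG, off=6): starts [4, 70] → cuts [10, 76]
  CdoIII (TCTATA, off=5): starts [12, 62, 106, 112] → cuts [17, 67, 111, 117]
  DwuIII (AGAA, off=0): starts [34, 91, 101] → cuts [34, 91, 101]

All cut coordinates (distinct, sorted): [10, 17, 33, 34, 62, 67, 76, 84, 91, 101, 111, 117]

Fragments:
  10→17: 7 bp
  17→33: 16 bp
  33→34: 1 bp
  34→62: 28 bp
  62→67: 5 bp
  67→76: 9 bp
  76→84: 8 bp
  84→91: 7 bp
  91→101: 10 bp
  101→111: 10 bp
  111→117: 6 bp
  117→10 (wrap): 118-117+10 = 11 bp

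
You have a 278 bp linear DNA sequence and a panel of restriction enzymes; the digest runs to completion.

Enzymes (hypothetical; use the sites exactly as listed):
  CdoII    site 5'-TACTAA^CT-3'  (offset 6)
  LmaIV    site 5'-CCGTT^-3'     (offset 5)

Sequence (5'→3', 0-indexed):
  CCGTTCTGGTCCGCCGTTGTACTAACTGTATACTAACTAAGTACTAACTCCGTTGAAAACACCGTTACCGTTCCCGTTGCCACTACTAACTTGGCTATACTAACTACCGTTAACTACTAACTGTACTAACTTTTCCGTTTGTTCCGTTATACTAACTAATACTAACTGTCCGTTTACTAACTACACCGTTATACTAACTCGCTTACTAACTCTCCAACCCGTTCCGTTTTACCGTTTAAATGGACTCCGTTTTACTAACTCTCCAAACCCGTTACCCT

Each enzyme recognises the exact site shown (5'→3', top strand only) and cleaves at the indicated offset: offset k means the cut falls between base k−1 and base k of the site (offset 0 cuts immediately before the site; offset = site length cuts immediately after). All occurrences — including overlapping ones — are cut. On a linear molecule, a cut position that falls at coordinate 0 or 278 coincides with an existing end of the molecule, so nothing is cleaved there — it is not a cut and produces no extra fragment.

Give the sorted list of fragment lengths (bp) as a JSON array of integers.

Per-enzyme occurrences:
  CdoII TACTAACT/6: at [19, 30, 41, 83, 97, 114, 123, 149, 159, 174, 191, 203, 252] ⇒ [25, 36, 47, 89, 103, 120, 129, 155, 165, 180, 197, 209, 258]
  LmaIV CCGTT/5: at [0, 13, 49, 61, 67, 73, 106, 134, 143, 169, 185, 218, 223, 231, 246, 268] ⇒ [5, 18, 54, 66, 72, 78, 111, 139, 148, 174, 190, 223, 228, 236, 251, 273]

Pooled cuts: [5, 18, 25, 36, 47, 54, 66, 72, 78, 89, 103, 111, 120, 129, 139, 148, 155, 165, 174, 180, 190, 197, 209, 223, 228, 236, 251, 258, 273]

Fragment lengths:
  [0,5): 5 bp
  [5,18): 13 bp
  [18,25): 7 bp
  [25,36): 11 bp
  [36,47): 11 bp
  [47,54): 7 bp
  [54,66): 12 bp
  [66,72): 6 bp
  [72,78): 6 bp
  [78,89): 11 bp
  [89,103): 14 bp
  [103,111): 8 bp
  [111,120): 9 bp
  [120,129): 9 bp
  [129,139): 10 bp
  [139,148): 9 bp
  [148,155): 7 bp
  [155,165): 10 bp
  [165,174): 9 bp
  [174,180): 6 bp
  [180,190): 10 bp
  [190,197): 7 bp
  [197,209): 12 bp
  [209,223): 14 bp
  [223,228): 5 bp
  [228,236): 8 bp
  [236,251): 15 bp
  [251,258): 7 bp
  [258,273): 15 bp
  [273,278): 5 bp

[5,5,5,6,6,6,7,7,7,7,7,8,8,9,9,9,9,10,10,10,11,11,11,12,12,13,14,14,15,15]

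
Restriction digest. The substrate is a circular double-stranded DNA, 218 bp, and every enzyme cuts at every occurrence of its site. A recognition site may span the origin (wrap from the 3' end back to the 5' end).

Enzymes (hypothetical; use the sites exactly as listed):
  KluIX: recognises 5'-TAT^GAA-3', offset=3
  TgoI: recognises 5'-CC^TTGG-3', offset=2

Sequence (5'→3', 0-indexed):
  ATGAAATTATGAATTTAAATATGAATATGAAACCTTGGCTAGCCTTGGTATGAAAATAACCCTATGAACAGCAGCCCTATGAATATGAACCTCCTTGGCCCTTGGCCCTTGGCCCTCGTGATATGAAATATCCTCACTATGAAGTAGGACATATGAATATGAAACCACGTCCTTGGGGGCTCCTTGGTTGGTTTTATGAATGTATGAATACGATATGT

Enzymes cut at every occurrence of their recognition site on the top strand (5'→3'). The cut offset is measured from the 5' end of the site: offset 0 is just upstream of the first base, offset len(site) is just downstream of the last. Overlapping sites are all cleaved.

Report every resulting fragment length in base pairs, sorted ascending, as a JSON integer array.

Site scan:
  KluIX TATGAA/3: at [7, 19, 25, 48, 62, 77, 83, 121, 137, 151, 157, 194, 202, 217] ⇒ [2, 10, 22, 28, 51, 65, 80, 86, 124, 140, 154, 160, 197, 205]
  TgoI CCTTGG/2: at [32, 42, 92, 99, 106, 170, 181] ⇒ [34, 44, 94, 101, 108, 172, 183]

All cut coordinates (distinct, sorted): [2, 10, 22, 28, 34, 44, 51, 65, 80, 86, 94, 101, 108, 124, 140, 154, 160, 172, 183, 197, 205]

Fragment lengths:
  2→10: 8 bp
  10→22: 12 bp
  22→28: 6 bp
  28→34: 6 bp
  34→44: 10 bp
  44→51: 7 bp
  51→65: 14 bp
  65→80: 15 bp
  80→86: 6 bp
  86→94: 8 bp
  94→101: 7 bp
  101→108: 7 bp
  108→124: 16 bp
  124→140: 16 bp
  140→154: 14 bp
  154→160: 6 bp
  160→172: 12 bp
  172→183: 11 bp
  183→197: 14 bp
  197→205: 8 bp
  205→2 (wrap): 218-205+2 = 15 bp

[6,6,6,6,7,7,7,8,8,8,10,11,12,12,14,14,14,15,15,16,16]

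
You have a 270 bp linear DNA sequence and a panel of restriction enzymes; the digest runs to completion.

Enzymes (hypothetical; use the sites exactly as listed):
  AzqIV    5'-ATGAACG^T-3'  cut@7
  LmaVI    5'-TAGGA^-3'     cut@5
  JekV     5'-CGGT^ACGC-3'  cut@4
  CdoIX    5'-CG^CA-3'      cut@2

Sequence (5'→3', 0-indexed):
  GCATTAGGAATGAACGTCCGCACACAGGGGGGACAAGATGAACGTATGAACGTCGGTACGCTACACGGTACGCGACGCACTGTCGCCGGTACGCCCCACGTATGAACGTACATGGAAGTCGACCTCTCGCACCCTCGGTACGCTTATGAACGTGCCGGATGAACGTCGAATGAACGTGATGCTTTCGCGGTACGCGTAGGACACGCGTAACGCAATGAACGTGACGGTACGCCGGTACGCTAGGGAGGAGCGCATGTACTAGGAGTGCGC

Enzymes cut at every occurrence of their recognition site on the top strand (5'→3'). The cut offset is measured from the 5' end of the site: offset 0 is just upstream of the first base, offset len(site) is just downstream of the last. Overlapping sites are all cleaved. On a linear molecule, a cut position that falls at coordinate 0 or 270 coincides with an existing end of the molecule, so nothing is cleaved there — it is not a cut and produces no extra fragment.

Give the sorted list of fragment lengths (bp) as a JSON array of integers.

[4,5,6,7,7,8,8,8,9,9,10,10,11,11,12,12,13,13,13,15,16,18,21,24]

Per-enzyme occurrences:
  AzqIV (ATGAACGT, off=7): starts [9, 37, 45, 101, 145, 158, 169, 214] → cuts [16, 44, 52, 108, 152, 165, 176, 221]
  LmaVI (TAGGA, off=5): starts [4, 196, 259] → cuts [9, 201, 264]
  JekV (CGGTACGC, off=4): starts [53, 65, 86, 135, 187, 224, 232] → cuts [57, 69, 90, 139, 191, 228, 236]
  CdoIX (CGCA, off=2): starts [18, 75, 127, 210, 250] → cuts [20, 77, 129, 212, 252]

Pooled cuts: [9, 16, 20, 44, 52, 57, 69, 77, 90, 108, 129, 139, 152, 165, 176, 191, 201, 212, 221, 228, 236, 252, 264]

Fragments:
  [0,9): 9 bp
  [9,16): 7 bp
  [16,20): 4 bp
  [20,44): 24 bp
  [44,52): 8 bp
  [52,57): 5 bp
  [57,69): 12 bp
  [69,77): 8 bp
  [77,90): 13 bp
  [90,108): 18 bp
  [108,129): 21 bp
  [129,139): 10 bp
  [139,152): 13 bp
  [152,165): 13 bp
  [165,176): 11 bp
  [176,191): 15 bp
  [191,201): 10 bp
  [201,212): 11 bp
  [212,221): 9 bp
  [221,228): 7 bp
  [228,236): 8 bp
  [236,252): 16 bp
  [252,264): 12 bp
  [264,270): 6 bp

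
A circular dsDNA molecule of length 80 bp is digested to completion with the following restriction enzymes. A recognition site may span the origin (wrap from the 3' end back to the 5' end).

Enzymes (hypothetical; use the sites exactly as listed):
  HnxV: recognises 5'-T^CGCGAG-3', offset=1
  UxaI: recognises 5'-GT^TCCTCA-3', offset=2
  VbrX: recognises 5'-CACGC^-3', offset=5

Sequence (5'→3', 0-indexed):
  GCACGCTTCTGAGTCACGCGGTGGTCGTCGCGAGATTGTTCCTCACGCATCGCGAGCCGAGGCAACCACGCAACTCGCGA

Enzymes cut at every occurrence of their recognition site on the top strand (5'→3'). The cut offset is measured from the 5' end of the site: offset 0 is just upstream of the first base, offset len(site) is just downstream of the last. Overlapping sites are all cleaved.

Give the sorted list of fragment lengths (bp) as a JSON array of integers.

[2,4,9,9,11,11,13,21]

Site scan:
  HnxV (TCGCGAG, off=1): starts [27, 49, 74] → cuts [28, 50, 75]
  UxaI (GTTCCTCA, off=2): starts [37] → cuts [39]
  VbrX (CACGC, off=5): starts [1, 14, 43, 66] → cuts [6, 19, 48, 71]

Pooled cuts: [6, 19, 28, 39, 48, 50, 71, 75]

Fragments:
  6→19: 13 bp
  19→28: 9 bp
  28→39: 11 bp
  39→48: 9 bp
  48→50: 2 bp
  50→71: 21 bp
  71→75: 4 bp
  75→6 (wrap): 80-75+6 = 11 bp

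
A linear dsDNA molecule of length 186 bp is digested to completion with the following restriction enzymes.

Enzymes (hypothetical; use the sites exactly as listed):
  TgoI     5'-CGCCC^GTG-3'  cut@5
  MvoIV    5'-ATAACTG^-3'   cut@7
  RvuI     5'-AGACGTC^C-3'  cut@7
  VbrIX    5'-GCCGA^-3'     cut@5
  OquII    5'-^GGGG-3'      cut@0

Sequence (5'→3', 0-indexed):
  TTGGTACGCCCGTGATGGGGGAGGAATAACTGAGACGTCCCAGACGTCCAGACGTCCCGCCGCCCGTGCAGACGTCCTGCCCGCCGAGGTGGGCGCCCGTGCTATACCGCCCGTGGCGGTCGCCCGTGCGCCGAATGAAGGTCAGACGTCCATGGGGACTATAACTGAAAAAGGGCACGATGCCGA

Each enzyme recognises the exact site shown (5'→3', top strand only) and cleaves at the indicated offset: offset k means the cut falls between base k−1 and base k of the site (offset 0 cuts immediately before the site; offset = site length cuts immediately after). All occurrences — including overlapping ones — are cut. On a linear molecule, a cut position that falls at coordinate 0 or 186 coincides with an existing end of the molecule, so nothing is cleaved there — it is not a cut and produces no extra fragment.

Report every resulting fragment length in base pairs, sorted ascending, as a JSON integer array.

[1,3,5,7,8,9,9,9,11,11,11,11,13,14,14,15,16,19]

Scan for sites:
  TgoI CGCCCGTG/5: at [6, 60, 93, 107, 120] ⇒ [11, 65, 98, 112, 125]
  MvoIV ATAACTG/7: at [25, 160] ⇒ [32, 167]
  RvuI AGACGTCC/7: at [32, 41, 49, 69, 143] ⇒ [39, 48, 56, 76, 150]
  VbrIX GCCGA/5: at [82, 129, 181] ⇒ [87, 134] (position 186 is a terminus of the linear molecule — no cut)
  OquII GGGG/0: at [16, 17, 153] ⇒ [16, 17, 153]

Pooled cuts: [11, 16, 17, 32, 39, 48, 56, 65, 76, 87, 98, 112, 125, 134, 150, 153, 167]

Fragments:
  [0,11): 11 bp
  [11,16): 5 bp
  [16,17): 1 bp
  [17,32): 15 bp
  [32,39): 7 bp
  [39,48): 9 bp
  [48,56): 8 bp
  [56,65): 9 bp
  [65,76): 11 bp
  [76,87): 11 bp
  [87,98): 11 bp
  [98,112): 14 bp
  [112,125): 13 bp
  [125,134): 9 bp
  [134,150): 16 bp
  [150,153): 3 bp
  [153,167): 14 bp
  [167,186): 19 bp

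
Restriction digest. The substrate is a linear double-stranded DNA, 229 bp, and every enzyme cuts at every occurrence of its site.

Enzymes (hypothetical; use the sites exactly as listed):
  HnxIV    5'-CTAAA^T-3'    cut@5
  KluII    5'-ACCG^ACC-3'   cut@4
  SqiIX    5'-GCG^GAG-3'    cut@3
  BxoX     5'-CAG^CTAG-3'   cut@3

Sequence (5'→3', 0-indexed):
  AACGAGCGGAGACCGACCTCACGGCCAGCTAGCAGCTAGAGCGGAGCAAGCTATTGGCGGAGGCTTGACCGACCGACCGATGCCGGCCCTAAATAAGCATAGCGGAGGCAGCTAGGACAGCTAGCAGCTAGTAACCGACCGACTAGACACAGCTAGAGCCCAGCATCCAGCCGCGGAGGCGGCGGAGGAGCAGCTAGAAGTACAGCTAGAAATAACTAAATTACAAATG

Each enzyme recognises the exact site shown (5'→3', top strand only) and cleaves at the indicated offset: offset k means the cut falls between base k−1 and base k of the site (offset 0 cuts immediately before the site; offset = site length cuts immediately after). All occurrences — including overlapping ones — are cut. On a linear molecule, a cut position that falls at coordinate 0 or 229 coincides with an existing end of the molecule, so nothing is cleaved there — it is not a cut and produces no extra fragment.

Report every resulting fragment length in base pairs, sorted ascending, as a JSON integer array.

Per-enzyme occurrences:
  HnxIV (CTAAAT, off=5): starts [88, 215] → cuts [93, 220]
  KluII (ACCGACC, off=4): starts [11, 67, 71, 133] → cuts [15, 71, 75, 137]
  SqiIX (GCGGAG, off=3): starts [5, 40, 56, 101, 172, 181] → cuts [8, 43, 59, 104, 175, 184]
  BxoX (CAGCTAG, off=3): starts [25, 32, 108, 117, 124, 149, 190, 202] → cuts [28, 35, 111, 120, 127, 152, 193, 205]

Pooled cuts: [8, 15, 28, 35, 43, 59, 71, 75, 93, 104, 111, 120, 127, 137, 152, 175, 184, 193, 205, 220]

Fragment lengths:
  [0,8): 8 bp
  [8,15): 7 bp
  [15,28): 13 bp
  [28,35): 7 bp
  [35,43): 8 bp
  [43,59): 16 bp
  [59,71): 12 bp
  [71,75): 4 bp
  [75,93): 18 bp
  [93,104): 11 bp
  [104,111): 7 bp
  [111,120): 9 bp
  [120,127): 7 bp
  [127,137): 10 bp
  [137,152): 15 bp
  [152,175): 23 bp
  [175,184): 9 bp
  [184,193): 9 bp
  [193,205): 12 bp
  [205,220): 15 bp
  [220,229): 9 bp

[4,7,7,7,7,8,8,9,9,9,9,10,11,12,12,13,15,15,16,18,23]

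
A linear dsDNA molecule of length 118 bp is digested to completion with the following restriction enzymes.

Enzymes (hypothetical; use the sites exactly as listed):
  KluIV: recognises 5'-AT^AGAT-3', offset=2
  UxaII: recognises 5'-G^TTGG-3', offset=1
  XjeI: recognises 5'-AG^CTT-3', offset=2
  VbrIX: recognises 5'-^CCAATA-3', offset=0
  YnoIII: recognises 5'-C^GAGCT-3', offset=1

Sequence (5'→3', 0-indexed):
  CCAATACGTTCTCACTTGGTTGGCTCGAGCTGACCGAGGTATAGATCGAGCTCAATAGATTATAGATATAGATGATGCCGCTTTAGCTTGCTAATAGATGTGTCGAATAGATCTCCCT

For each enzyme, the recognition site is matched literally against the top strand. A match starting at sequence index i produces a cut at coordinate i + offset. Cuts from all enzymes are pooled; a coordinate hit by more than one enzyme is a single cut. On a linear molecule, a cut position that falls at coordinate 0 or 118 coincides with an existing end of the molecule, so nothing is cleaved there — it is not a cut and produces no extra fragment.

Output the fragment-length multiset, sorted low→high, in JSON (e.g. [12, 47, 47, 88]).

[5,6,7,7,9,9,10,13,16,17,19]

Site scan:
  KluIV (ATAGAT, off=2): starts [40, 54, 61, 67, 93, 106] → cuts [42, 56, 63, 69, 95, 108]
  UxaII (GTTGG, off=1): starts [18] → cuts [19]
  XjeI (AGCTT, off=2): starts [84] → cuts [86]
  VbrIX (CCAATA, off=0): starts [0] → cuts [] (position 0 is a terminus of the linear molecule — no cut)
  YnoIII (CGAGCT, off=1): starts [25, 46] → cuts [26, 47]

All cut coordinates (distinct, sorted): [19, 26, 42, 47, 56, 63, 69, 86, 95, 108]

Fragments:
  [0,19): 19 bp
  [19,26): 7 bp
  [26,42): 16 bp
  [42,47): 5 bp
  [47,56): 9 bp
  [56,63): 7 bp
  [63,69): 6 bp
  [69,86): 17 bp
  [86,95): 9 bp
  [95,108): 13 bp
  [108,118): 10 bp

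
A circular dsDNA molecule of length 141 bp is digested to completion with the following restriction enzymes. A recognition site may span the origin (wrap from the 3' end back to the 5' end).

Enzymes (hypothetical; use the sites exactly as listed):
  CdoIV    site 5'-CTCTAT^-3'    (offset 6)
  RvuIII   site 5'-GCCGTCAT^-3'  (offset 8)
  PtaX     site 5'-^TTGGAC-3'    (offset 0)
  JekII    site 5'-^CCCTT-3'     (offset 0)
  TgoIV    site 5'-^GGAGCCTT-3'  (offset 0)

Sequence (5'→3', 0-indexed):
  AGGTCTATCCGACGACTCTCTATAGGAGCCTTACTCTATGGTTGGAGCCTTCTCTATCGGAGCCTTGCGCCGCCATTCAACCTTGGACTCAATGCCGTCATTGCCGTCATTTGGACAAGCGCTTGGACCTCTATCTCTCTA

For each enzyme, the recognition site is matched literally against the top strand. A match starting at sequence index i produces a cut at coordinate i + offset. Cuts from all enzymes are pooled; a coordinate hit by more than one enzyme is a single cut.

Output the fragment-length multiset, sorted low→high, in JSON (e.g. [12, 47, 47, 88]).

Site scan:
  CdoIV (CTCTAT, off=6): starts [17, 33, 51, 128] → cuts [23, 39, 57, 134]
  RvuIII (GCCGTCAT, off=8): starts [93, 102] → cuts [101, 110]
  PtaX (TTGGAC, off=0): starts [82, 110, 122] → cuts [82, 110, 122]
  JekII (CCCTT, off=0): no sites
  TgoIV (GGAGCCTT, off=0): starts [24, 43, 58] → cuts [24, 43, 58]

All cut coordinates (distinct, sorted): [23, 24, 39, 43, 57, 58, 82, 101, 110, 122, 134]

Fragments:
  23→24: 1 bp
  24→39: 15 bp
  39→43: 4 bp
  43→57: 14 bp
  57→58: 1 bp
  58→82: 24 bp
  82→101: 19 bp
  101→110: 9 bp
  110→122: 12 bp
  122→134: 12 bp
  134→23 (wrap): 141-134+23 = 30 bp

[1,1,4,9,12,12,14,15,19,24,30]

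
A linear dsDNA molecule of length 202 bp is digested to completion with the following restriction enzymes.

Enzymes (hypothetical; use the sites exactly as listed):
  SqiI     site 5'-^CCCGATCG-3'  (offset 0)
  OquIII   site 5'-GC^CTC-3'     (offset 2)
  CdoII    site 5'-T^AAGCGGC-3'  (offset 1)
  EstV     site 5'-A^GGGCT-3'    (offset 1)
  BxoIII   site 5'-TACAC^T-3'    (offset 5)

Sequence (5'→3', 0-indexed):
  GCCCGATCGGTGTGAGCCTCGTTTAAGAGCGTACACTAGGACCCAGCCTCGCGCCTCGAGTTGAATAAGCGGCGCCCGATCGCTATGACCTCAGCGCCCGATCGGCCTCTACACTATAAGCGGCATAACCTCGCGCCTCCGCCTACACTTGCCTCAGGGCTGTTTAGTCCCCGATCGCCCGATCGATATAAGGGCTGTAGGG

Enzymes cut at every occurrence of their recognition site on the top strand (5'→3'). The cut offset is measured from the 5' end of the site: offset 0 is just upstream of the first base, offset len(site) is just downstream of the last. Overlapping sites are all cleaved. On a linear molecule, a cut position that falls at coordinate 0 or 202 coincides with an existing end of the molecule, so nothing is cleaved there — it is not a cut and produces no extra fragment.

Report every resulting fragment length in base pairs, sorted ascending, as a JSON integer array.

Scan for sites:
  SqiI CCCGATCG/0: at [1, 74, 96, 169, 177] ⇒ [1, 74, 96, 169, 177]
  OquIII GCCTC/2: at [15, 45, 52, 104, 134, 150] ⇒ [17, 47, 54, 106, 136, 152]
  CdoII TAAGCGGC/1: at [65, 116] ⇒ [66, 117]
  EstV AGGGCT/1: at [155, 190] ⇒ [156, 191]
  BxoIII TACACT/5: at [31, 109, 143] ⇒ [36, 114, 148]

All cut coordinates (distinct, sorted): [1, 17, 36, 47, 54, 66, 74, 96, 106, 114, 117, 136, 148, 152, 156, 169, 177, 191]

Fragments:
  [0,1): 1 bp
  [1,17): 16 bp
  [17,36): 19 bp
  [36,47): 11 bp
  [47,54): 7 bp
  [54,66): 12 bp
  [66,74): 8 bp
  [74,96): 22 bp
  [96,106): 10 bp
  [106,114): 8 bp
  [114,117): 3 bp
  [117,136): 19 bp
  [136,148): 12 bp
  [148,152): 4 bp
  [152,156): 4 bp
  [156,169): 13 bp
  [169,177): 8 bp
  [177,191): 14 bp
  [191,202): 11 bp

[1,3,4,4,7,8,8,8,10,11,11,12,12,13,14,16,19,19,22]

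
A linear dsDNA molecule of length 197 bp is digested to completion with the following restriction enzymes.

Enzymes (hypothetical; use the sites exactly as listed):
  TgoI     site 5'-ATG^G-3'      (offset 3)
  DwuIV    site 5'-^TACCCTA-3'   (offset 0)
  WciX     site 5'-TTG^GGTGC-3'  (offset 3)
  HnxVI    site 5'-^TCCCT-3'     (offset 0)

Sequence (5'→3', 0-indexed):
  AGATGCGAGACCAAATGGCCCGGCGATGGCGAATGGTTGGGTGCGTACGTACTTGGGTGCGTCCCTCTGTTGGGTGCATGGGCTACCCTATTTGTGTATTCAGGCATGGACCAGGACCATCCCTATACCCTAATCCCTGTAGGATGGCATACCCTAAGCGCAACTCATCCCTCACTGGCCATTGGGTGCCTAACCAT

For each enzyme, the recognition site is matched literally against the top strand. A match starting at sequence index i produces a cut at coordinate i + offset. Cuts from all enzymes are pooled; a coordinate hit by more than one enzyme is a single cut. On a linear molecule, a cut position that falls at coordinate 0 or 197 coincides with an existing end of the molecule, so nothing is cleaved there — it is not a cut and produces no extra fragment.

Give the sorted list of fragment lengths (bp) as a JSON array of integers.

Per-enzyme occurrences:
  TgoI (ATGG, off=3): starts [14, 25, 32, 77, 105, 143] → cuts [17, 28, 35, 80, 108, 146]
  DwuIV (TACCCTA, off=0): starts [83, 125, 149] → cuts [83, 125, 149]
  WciX (TTGGGTGC, off=3): starts [36, 52, 69, 181] → cuts [39, 55, 72, 184]
  HnxVI (TCCCT, off=0): starts [61, 119, 133, 167] → cuts [61, 119, 133, 167]

All cut coordinates (distinct, sorted): [17, 28, 35, 39, 55, 61, 72, 80, 83, 108, 119, 125, 133, 146, 149, 167, 184]

Fragments:
  [0,17): 17 bp
  [17,28): 11 bp
  [28,35): 7 bp
  [35,39): 4 bp
  [39,55): 16 bp
  [55,61): 6 bp
  [61,72): 11 bp
  [72,80): 8 bp
  [80,83): 3 bp
  [83,108): 25 bp
  [108,119): 11 bp
  [119,125): 6 bp
  [125,133): 8 bp
  [133,146): 13 bp
  [146,149): 3 bp
  [149,167): 18 bp
  [167,184): 17 bp
  [184,197): 13 bp

[3,3,4,6,6,7,8,8,11,11,11,13,13,16,17,17,18,25]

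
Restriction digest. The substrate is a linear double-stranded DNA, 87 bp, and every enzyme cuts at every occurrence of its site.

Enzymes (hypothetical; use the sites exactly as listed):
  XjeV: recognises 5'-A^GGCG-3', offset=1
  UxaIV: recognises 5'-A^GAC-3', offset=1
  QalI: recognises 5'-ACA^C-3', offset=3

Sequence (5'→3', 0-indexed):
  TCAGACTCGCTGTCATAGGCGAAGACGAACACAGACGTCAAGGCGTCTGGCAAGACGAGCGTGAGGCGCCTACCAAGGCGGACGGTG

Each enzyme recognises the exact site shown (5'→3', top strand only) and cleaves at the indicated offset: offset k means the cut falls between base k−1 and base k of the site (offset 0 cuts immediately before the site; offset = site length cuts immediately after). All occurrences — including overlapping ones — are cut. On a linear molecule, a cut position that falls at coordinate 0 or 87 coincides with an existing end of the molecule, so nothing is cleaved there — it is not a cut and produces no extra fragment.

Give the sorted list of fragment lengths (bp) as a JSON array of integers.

[2,3,6,8,8,11,11,12,12,14]

Scan for sites:
  XjeV (AGGCG, off=1): starts [16, 40, 63, 75] → cuts [17, 41, 64, 76]
  UxaIV (AGAC, off=1): starts [2, 22, 32, 52] → cuts [3, 23, 33, 53]
  QalI (ACAC, off=3): starts [28] → cuts [31]

Pooled cuts: [3, 17, 23, 31, 33, 41, 53, 64, 76]

Fragments:
  [0,3): 3 bp
  [3,17): 14 bp
  [17,23): 6 bp
  [23,31): 8 bp
  [31,33): 2 bp
  [33,41): 8 bp
  [41,53): 12 bp
  [53,64): 11 bp
  [64,76): 12 bp
  [76,87): 11 bp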